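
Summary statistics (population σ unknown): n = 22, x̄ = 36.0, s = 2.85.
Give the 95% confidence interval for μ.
(34.74, 37.26)

t-interval (σ unknown):
df = n - 1 = 21
t* = 2.080 for 95% confidence

Margin of error = t* · s/√n = 2.080 · 2.85/√22 = 1.26

CI: (34.74, 37.26)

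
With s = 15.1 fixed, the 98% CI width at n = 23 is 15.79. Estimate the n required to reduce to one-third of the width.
n ≈ 207

CI width ∝ 1/√n
To reduce width by factor 3, need √n to grow by 3 → need 3² = 9 times as many samples.

Current: n = 23, width = 15.79
New: n = 207, width ≈ 4.92

Width reduced by factor of 15.79/4.92 = 3.21.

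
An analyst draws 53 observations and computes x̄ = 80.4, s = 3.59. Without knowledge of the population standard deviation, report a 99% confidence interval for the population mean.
(79.08, 81.72)

t-interval (σ unknown):
df = n - 1 = 52
t* = 2.674 for 99% confidence

Margin of error = t* · s/√n = 2.674 · 3.59/√53 = 1.32

CI: (79.08, 81.72)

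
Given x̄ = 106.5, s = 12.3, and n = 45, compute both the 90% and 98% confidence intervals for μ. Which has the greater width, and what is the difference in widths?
98% CI is wider by 2.69

df = 44
90% CI: t* = 1.680, (103.42, 109.58), width = 2 · t* · s/√n = 6.16
98% CI: t* = 2.414, (102.07, 110.93), width = 2 · t* · s/√n = 8.85

The 98% CI is wider by 8.85 - 6.16 = 2.69.
Higher confidence requires a wider interval.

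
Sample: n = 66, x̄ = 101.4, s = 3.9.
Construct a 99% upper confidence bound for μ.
μ ≤ 102.54

Upper bound (one-sided):
t* = 2.385 (one-sided for 99%)
Upper bound = x̄ + t* · s/√n = 101.4 + 2.385 · 3.9/√66 = 102.54

We are 99% confident that μ ≤ 102.54.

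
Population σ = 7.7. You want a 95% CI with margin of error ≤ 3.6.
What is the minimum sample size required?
n ≥ 18

For margin E ≤ 3.6:
n ≥ (z* · σ / E)²
n ≥ (1.960 · 7.7 / 3.6)²
n ≥ 17.57

Minimum n = 18 (rounding up)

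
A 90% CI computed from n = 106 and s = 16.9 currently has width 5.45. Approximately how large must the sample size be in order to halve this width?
n ≈ 424

CI width ∝ 1/√n
To reduce width by factor 2, need √n to grow by 2 → need 2² = 4 times as many samples.

Current: n = 106, width = 5.45
New: n = 424, width ≈ 2.71

Width reduced by factor of 5.45/2.71 = 2.01.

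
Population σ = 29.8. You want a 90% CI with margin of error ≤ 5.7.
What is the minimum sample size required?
n ≥ 74

For margin E ≤ 5.7:
n ≥ (z* · σ / E)²
n ≥ (1.645 · 29.8 / 5.7)²
n ≥ 73.96

Minimum n = 74 (rounding up)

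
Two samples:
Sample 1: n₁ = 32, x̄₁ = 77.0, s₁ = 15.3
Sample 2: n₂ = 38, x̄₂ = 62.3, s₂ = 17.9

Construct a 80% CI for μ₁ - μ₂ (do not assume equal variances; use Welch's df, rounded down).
(9.57, 19.83)

Difference: x̄₁ - x̄₂ = 14.70
SE = √(s₁²/n₁ + s₂²/n₂) = √(15.3²/32 + 17.9²/38) = 3.9683
df = 67.98 → 67 (Welch–Satterthwaite, rounded down)
t* = 1.294

CI: 14.70 ± 1.294 · 3.9683 = 14.70 ± 5.13 = (9.57, 19.83)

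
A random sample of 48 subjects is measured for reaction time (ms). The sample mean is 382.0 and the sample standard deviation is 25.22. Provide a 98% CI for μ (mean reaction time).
(373.23, 390.77)

t-interval (σ unknown):
df = n - 1 = 47
t* = 2.408 for 98% confidence

Margin of error = t* · s/√n = 2.408 · 25.22/√48 = 8.77

CI: (373.23, 390.77)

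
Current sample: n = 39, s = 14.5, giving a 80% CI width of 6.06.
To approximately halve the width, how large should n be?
n ≈ 156

CI width ∝ 1/√n
To reduce width by factor 2, need √n to grow by 2 → need 2² = 4 times as many samples.

Current: n = 39, width = 6.06
New: n = 156, width ≈ 2.99

Width reduced by factor of 6.06/2.99 = 2.03.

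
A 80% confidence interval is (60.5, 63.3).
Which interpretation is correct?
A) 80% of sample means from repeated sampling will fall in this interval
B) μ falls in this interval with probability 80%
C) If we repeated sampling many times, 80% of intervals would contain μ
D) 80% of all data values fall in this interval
C

A) Wrong — coverage applies to intervals containing μ, not to future x̄ values.
B) Wrong — μ is fixed; the randomness lives in the interval, not in μ.
C) Correct — this is the frequentist long-run coverage interpretation.
D) Wrong — a CI is about the parameter μ, not individual data values.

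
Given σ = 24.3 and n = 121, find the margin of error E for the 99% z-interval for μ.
Margin of error = 5.69

Margin of error = z* · σ/√n
= 2.576 · 24.3/√121
= 2.576 · 24.3/11.0000
= 5.69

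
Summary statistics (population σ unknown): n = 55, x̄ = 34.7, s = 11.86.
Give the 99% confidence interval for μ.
(30.43, 38.97)

t-interval (σ unknown):
df = n - 1 = 54
t* = 2.670 for 99% confidence

Margin of error = t* · s/√n = 2.670 · 11.86/√55 = 4.27

CI: (30.43, 38.97)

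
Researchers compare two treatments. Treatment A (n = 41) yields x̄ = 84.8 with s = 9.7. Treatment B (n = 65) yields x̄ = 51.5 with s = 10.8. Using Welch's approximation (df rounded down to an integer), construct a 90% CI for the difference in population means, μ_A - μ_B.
(29.94, 36.66)

Difference: x̄₁ - x̄₂ = 33.30
SE = √(s₁²/n₁ + s₂²/n₂) = √(9.7²/41 + 10.8²/65) = 2.0222
df = 91.90 → 91 (Welch–Satterthwaite, rounded down)
t* = 1.662

CI: 33.30 ± 1.662 · 2.0222 = 33.30 ± 3.36 = (29.94, 36.66)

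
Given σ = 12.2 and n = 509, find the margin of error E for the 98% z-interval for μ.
Margin of error = 1.26

Margin of error = z* · σ/√n
= 2.326 · 12.2/√509
= 2.326 · 12.2/22.5610
= 1.26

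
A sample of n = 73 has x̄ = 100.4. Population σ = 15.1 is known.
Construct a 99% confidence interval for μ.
(95.85, 104.95)

z-interval (σ known):
z* = 2.576 for 99% confidence

Margin of error = z* · σ/√n = 2.576 · 15.1/√73 = 4.55

CI: (100.4 - 4.55, 100.4 + 4.55) = (95.85, 104.95)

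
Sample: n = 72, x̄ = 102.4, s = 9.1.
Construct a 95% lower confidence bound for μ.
μ ≥ 100.61

Lower bound (one-sided):
t* = 1.667 (one-sided for 95%)
Lower bound = x̄ - t* · s/√n = 102.4 - 1.667 · 9.1/√72 = 100.61

We are 95% confident that μ ≥ 100.61.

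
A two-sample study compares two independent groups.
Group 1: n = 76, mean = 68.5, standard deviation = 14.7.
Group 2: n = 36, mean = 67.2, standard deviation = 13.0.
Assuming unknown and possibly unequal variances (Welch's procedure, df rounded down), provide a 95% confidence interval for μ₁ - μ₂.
(-4.17, 6.77)

Difference: x̄₁ - x̄₂ = 1.30
SE = √(s₁²/n₁ + s₂²/n₂) = √(14.7²/76 + 13.0²/36) = 2.7455
df = 77.05 → 77 (Welch–Satterthwaite, rounded down)
t* = 1.991

CI: 1.30 ± 1.991 · 2.7455 = 1.30 ± 5.47 = (-4.17, 6.77)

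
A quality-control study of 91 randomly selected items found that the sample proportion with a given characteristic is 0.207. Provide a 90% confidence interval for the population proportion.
(0.137, 0.277)

Proportion CI:
SE = √(p̂(1-p̂)/n) = √(0.207 · 0.793 / 91) = 0.04247

z* = 1.645
Margin = z* · SE = 1.645 · 0.04247 = 0.0699

CI: 0.207 ± 0.0699 = (0.137, 0.277)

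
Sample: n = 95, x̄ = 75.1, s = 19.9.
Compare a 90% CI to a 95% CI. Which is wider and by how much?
95% CI is wider by 1.33

df = 94
90% CI: t* = 1.661, (71.71, 78.49), width = 2 · t* · s/√n = 6.78
95% CI: t* = 1.986, (71.05, 79.15), width = 2 · t* · s/√n = 8.11

The 95% CI is wider by 8.11 - 6.78 = 1.33.
Higher confidence requires a wider interval.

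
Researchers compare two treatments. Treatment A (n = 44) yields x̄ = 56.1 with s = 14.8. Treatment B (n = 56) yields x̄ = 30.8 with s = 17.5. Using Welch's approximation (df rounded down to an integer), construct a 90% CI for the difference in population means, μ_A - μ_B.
(19.93, 30.67)

Difference: x̄₁ - x̄₂ = 25.30
SE = √(s₁²/n₁ + s₂²/n₂) = √(14.8²/44 + 17.5²/56) = 3.2322
df = 97.44 → 97 (Welch–Satterthwaite, rounded down)
t* = 1.661

CI: 25.30 ± 1.661 · 3.2322 = 25.30 ± 5.37 = (19.93, 30.67)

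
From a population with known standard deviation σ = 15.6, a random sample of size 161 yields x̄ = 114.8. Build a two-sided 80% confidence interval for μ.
(113.22, 116.38)

z-interval (σ known):
z* = 1.282 for 80% confidence

Margin of error = z* · σ/√n = 1.282 · 15.6/√161 = 1.58

CI: (114.8 - 1.58, 114.8 + 1.58) = (113.22, 116.38)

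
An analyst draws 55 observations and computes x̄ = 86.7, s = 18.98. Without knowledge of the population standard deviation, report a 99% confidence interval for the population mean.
(79.87, 93.53)

t-interval (σ unknown):
df = n - 1 = 54
t* = 2.670 for 99% confidence

Margin of error = t* · s/√n = 2.670 · 18.98/√55 = 6.83

CI: (79.87, 93.53)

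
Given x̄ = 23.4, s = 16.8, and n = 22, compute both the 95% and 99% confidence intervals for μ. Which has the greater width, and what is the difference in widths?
99% CI is wider by 5.38

df = 21
95% CI: t* = 2.080, (15.95, 30.85), width = 2 · t* · s/√n = 14.90
99% CI: t* = 2.831, (13.26, 33.54), width = 2 · t* · s/√n = 20.28

The 99% CI is wider by 20.28 - 14.90 = 5.38.
Higher confidence requires a wider interval.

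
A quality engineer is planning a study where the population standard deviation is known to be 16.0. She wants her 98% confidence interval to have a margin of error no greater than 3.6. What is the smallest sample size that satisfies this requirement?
n ≥ 107

For margin E ≤ 3.6:
n ≥ (z* · σ / E)²
n ≥ (2.326 · 16.0 / 3.6)²
n ≥ 106.87

Minimum n = 107 (rounding up)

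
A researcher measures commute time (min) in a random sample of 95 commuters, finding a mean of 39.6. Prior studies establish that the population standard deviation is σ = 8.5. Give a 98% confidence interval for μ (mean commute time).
(37.57, 41.63)

z-interval (σ known):
z* = 2.326 for 98% confidence

Margin of error = z* · σ/√n = 2.326 · 8.5/√95 = 2.03

CI: (39.6 - 2.03, 39.6 + 2.03) = (37.57, 41.63)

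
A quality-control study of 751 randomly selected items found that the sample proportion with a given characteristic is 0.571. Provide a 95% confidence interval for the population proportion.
(0.536, 0.606)

Proportion CI:
SE = √(p̂(1-p̂)/n) = √(0.571 · 0.429 / 751) = 0.01806

z* = 1.960
Margin = z* · SE = 1.960 · 0.01806 = 0.0354

CI: 0.571 ± 0.0354 = (0.536, 0.606)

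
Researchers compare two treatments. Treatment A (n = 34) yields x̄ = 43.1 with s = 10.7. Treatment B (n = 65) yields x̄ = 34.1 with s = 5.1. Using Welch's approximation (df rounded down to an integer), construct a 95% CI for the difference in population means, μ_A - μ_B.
(5.08, 12.92)

Difference: x̄₁ - x̄₂ = 9.00
SE = √(s₁²/n₁ + s₂²/n₂) = √(10.7²/34 + 5.1²/65) = 1.9410
df = 41.01 → 41 (Welch–Satterthwaite, rounded down)
t* = 2.020

CI: 9.00 ± 2.020 · 1.9410 = 9.00 ± 3.92 = (5.08, 12.92)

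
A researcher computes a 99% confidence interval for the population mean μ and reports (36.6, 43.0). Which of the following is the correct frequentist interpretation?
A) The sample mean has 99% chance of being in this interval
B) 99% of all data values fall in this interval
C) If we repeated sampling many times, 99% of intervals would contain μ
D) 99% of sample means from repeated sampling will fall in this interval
C

A) Wrong — x̄ is observed and sits in the interval by construction.
B) Wrong — a CI is about the parameter μ, not individual data values.
C) Correct — this is the frequentist long-run coverage interpretation.
D) Wrong — coverage applies to intervals containing μ, not to future x̄ values.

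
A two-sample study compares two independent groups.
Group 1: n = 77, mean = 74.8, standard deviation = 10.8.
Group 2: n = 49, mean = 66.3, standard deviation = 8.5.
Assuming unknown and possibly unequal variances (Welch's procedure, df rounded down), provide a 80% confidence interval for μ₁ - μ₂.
(6.27, 10.73)

Difference: x̄₁ - x̄₂ = 8.50
SE = √(s₁²/n₁ + s₂²/n₂) = √(10.8²/77 + 8.5²/49) = 1.7290
df = 118.38 → 118 (Welch–Satterthwaite, rounded down)
t* = 1.289

CI: 8.50 ± 1.289 · 1.7290 = 8.50 ± 2.23 = (6.27, 10.73)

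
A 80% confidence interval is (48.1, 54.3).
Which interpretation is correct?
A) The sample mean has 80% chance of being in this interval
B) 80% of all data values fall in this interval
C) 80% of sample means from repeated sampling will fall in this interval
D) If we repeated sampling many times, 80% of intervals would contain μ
D

A) Wrong — x̄ is observed and sits in the interval by construction.
B) Wrong — a CI is about the parameter μ, not individual data values.
C) Wrong — coverage applies to intervals containing μ, not to future x̄ values.
D) Correct — this is the frequentist long-run coverage interpretation.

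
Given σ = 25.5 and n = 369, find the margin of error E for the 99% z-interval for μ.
Margin of error = 3.42

Margin of error = z* · σ/√n
= 2.576 · 25.5/√369
= 2.576 · 25.5/19.2094
= 3.42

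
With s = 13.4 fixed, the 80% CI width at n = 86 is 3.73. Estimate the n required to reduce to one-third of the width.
n ≈ 774

CI width ∝ 1/√n
To reduce width by factor 3, need √n to grow by 3 → need 3² = 9 times as many samples.

Current: n = 86, width = 3.73
New: n = 774, width ≈ 1.24

Width reduced by factor of 3.73/1.24 = 3.01.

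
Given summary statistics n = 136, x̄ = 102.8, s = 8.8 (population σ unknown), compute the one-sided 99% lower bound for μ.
μ ≥ 101.02

Lower bound (one-sided):
t* = 2.354 (one-sided for 99%)
Lower bound = x̄ - t* · s/√n = 102.8 - 2.354 · 8.8/√136 = 101.02

We are 99% confident that μ ≥ 101.02.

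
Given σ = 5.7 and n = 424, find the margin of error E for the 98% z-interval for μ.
Margin of error = 0.64

Margin of error = z* · σ/√n
= 2.326 · 5.7/√424
= 2.326 · 5.7/20.5913
= 0.64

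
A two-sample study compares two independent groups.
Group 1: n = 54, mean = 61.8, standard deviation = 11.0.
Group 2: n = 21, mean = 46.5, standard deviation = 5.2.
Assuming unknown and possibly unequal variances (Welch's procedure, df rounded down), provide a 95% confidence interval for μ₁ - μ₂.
(11.55, 19.05)

Difference: x̄₁ - x̄₂ = 15.30
SE = √(s₁²/n₁ + s₂²/n₂) = √(11.0²/54 + 5.2²/21) = 1.8784
df = 70.08 → 70 (Welch–Satterthwaite, rounded down)
t* = 1.994

CI: 15.30 ± 1.994 · 1.8784 = 15.30 ± 3.75 = (11.55, 19.05)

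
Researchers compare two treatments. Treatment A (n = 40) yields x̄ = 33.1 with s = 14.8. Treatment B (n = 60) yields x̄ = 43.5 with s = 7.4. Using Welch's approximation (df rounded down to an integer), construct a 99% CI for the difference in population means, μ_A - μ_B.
(-17.16, -3.64)

Difference: x̄₁ - x̄₂ = -10.40
SE = √(s₁²/n₁ + s₂²/n₂) = √(14.8²/40 + 7.4²/60) = 2.5276
df = 52.13 → 52 (Welch–Satterthwaite, rounded down)
t* = 2.674

CI: -10.40 ± 2.674 · 2.5276 = -10.40 ± 6.76 = (-17.16, -3.64)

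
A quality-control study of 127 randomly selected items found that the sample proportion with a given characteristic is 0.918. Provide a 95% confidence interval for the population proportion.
(0.870, 0.966)

Proportion CI:
SE = √(p̂(1-p̂)/n) = √(0.918 · 0.082 / 127) = 0.02435

z* = 1.960
Margin = z* · SE = 1.960 · 0.02435 = 0.0477

CI: 0.918 ± 0.0477 = (0.870, 0.966)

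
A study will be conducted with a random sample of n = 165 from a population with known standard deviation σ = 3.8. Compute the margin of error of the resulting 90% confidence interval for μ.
Margin of error = 0.49

Margin of error = z* · σ/√n
= 1.645 · 3.8/√165
= 1.645 · 3.8/12.8452
= 0.49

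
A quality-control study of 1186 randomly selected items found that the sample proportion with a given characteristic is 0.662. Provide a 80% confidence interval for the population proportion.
(0.644, 0.680)

Proportion CI:
SE = √(p̂(1-p̂)/n) = √(0.662 · 0.338 / 1186) = 0.01374

z* = 1.282
Margin = z* · SE = 1.282 · 0.01374 = 0.0176

CI: 0.662 ± 0.0176 = (0.644, 0.680)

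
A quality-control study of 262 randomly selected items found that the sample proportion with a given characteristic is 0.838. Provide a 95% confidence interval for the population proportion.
(0.793, 0.883)

Proportion CI:
SE = √(p̂(1-p̂)/n) = √(0.838 · 0.162 / 262) = 0.02276

z* = 1.960
Margin = z* · SE = 1.960 · 0.02276 = 0.0446

CI: 0.838 ± 0.0446 = (0.793, 0.883)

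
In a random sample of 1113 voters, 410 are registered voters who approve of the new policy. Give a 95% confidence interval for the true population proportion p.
(0.340, 0.397)

Proportion CI:
p̂ = 410/1113 = 0.36837
SE = √(p̂(1-p̂)/n) = √(0.36837 · 0.63163 / 1113) = 0.01446

z* = 1.960
Margin = z* · SE = 1.960 · 0.01446 = 0.0283

CI: 0.36837 ± 0.0283 = (0.340, 0.397)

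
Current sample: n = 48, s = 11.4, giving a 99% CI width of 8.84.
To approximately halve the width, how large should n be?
n ≈ 192

CI width ∝ 1/√n
To reduce width by factor 2, need √n to grow by 2 → need 2² = 4 times as many samples.

Current: n = 48, width = 8.84
New: n = 192, width ≈ 4.28

Width reduced by factor of 8.84/4.28 = 2.07.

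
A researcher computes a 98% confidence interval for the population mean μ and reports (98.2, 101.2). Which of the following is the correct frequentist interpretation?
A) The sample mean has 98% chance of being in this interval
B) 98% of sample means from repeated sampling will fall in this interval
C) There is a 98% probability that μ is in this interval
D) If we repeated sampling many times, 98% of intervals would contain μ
D

A) Wrong — x̄ is observed and sits in the interval by construction.
B) Wrong — coverage applies to intervals containing μ, not to future x̄ values.
C) Wrong — μ is fixed; the randomness lives in the interval, not in μ.
D) Correct — this is the frequentist long-run coverage interpretation.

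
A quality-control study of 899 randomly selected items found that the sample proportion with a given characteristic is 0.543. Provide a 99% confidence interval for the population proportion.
(0.500, 0.586)

Proportion CI:
SE = √(p̂(1-p̂)/n) = √(0.543 · 0.457 / 899) = 0.01661

z* = 2.576
Margin = z* · SE = 2.576 · 0.01661 = 0.0428

CI: 0.543 ± 0.0428 = (0.500, 0.586)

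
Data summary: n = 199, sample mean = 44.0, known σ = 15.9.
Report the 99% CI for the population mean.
(41.10, 46.90)

z-interval (σ known):
z* = 2.576 for 99% confidence

Margin of error = z* · σ/√n = 2.576 · 15.9/√199 = 2.90

CI: (44.0 - 2.90, 44.0 + 2.90) = (41.10, 46.90)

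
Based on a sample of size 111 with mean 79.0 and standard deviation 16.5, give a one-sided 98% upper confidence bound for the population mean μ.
μ ≤ 82.25

Upper bound (one-sided):
t* = 2.078 (one-sided for 98%)
Upper bound = x̄ + t* · s/√n = 79.0 + 2.078 · 16.5/√111 = 82.25

We are 98% confident that μ ≤ 82.25.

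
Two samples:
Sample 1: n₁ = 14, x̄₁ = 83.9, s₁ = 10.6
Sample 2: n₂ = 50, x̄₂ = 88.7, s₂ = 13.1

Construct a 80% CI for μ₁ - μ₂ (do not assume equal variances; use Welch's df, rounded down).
(-9.25, -0.35)

Difference: x̄₁ - x̄₂ = -4.80
SE = √(s₁²/n₁ + s₂²/n₂) = √(10.6²/14 + 13.1²/50) = 3.3850
df = 25.27 → 25 (Welch–Satterthwaite, rounded down)
t* = 1.316

CI: -4.80 ± 1.316 · 3.3850 = -4.80 ± 4.45 = (-9.25, -0.35)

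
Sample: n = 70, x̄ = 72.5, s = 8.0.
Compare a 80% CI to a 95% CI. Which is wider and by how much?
95% CI is wider by 1.35

df = 69
80% CI: t* = 1.294, (71.26, 73.74), width = 2 · t* · s/√n = 2.47
95% CI: t* = 1.995, (70.59, 74.41), width = 2 · t* · s/√n = 3.82

The 95% CI is wider by 3.82 - 2.47 = 1.35.
Higher confidence requires a wider interval.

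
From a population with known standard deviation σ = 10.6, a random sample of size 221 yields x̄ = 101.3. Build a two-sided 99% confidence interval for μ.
(99.46, 103.14)

z-interval (σ known):
z* = 2.576 for 99% confidence

Margin of error = z* · σ/√n = 2.576 · 10.6/√221 = 1.84

CI: (101.3 - 1.84, 101.3 + 1.84) = (99.46, 103.14)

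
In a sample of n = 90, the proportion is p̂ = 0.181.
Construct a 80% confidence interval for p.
(0.129, 0.233)

Proportion CI:
SE = √(p̂(1-p̂)/n) = √(0.181 · 0.819 / 90) = 0.04058

z* = 1.282
Margin = z* · SE = 1.282 · 0.04058 = 0.0520

CI: 0.181 ± 0.0520 = (0.129, 0.233)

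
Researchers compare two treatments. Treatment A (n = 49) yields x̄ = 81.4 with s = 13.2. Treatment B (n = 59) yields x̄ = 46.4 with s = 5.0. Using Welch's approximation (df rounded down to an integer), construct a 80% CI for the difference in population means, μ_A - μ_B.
(32.41, 37.59)

Difference: x̄₁ - x̄₂ = 35.00
SE = √(s₁²/n₁ + s₂²/n₂) = √(13.2²/49 + 5.0²/59) = 1.9949
df = 59.42 → 59 (Welch–Satterthwaite, rounded down)
t* = 1.296

CI: 35.00 ± 1.296 · 1.9949 = 35.00 ± 2.59 = (32.41, 37.59)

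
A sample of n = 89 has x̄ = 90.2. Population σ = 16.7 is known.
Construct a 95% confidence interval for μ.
(86.73, 93.67)

z-interval (σ known):
z* = 1.960 for 95% confidence

Margin of error = z* · σ/√n = 1.960 · 16.7/√89 = 3.47

CI: (90.2 - 3.47, 90.2 + 3.47) = (86.73, 93.67)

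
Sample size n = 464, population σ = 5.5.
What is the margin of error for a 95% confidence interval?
Margin of error = 0.50

Margin of error = z* · σ/√n
= 1.960 · 5.5/√464
= 1.960 · 5.5/21.5407
= 0.50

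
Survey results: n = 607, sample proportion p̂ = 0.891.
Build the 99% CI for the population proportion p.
(0.858, 0.924)

Proportion CI:
SE = √(p̂(1-p̂)/n) = √(0.891 · 0.109 / 607) = 0.01265

z* = 2.576
Margin = z* · SE = 2.576 · 0.01265 = 0.0326

CI: 0.891 ± 0.0326 = (0.858, 0.924)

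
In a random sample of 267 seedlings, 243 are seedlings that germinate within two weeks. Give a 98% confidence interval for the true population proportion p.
(0.869, 0.951)

Proportion CI:
p̂ = 243/267 = 0.91011
SE = √(p̂(1-p̂)/n) = √(0.91011 · 0.08989 / 267) = 0.01750

z* = 2.326
Margin = z* · SE = 2.326 · 0.01750 = 0.0407

CI: 0.91011 ± 0.0407 = (0.869, 0.951)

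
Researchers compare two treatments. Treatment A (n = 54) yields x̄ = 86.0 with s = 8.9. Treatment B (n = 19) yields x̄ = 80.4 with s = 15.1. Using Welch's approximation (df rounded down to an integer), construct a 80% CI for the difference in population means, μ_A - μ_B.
(0.75, 10.45)

Difference: x̄₁ - x̄₂ = 5.60
SE = √(s₁²/n₁ + s₂²/n₂) = √(8.9²/54 + 15.1²/19) = 3.6698
df = 22.55 → 22 (Welch–Satterthwaite, rounded down)
t* = 1.321

CI: 5.60 ± 1.321 · 3.6698 = 5.60 ± 4.85 = (0.75, 10.45)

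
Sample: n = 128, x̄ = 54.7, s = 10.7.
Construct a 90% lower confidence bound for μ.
μ ≥ 53.48

Lower bound (one-sided):
t* = 1.288 (one-sided for 90%)
Lower bound = x̄ - t* · s/√n = 54.7 - 1.288 · 10.7/√128 = 53.48

We are 90% confident that μ ≥ 53.48.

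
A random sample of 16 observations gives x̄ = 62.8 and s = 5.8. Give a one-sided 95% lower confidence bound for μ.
μ ≥ 60.26

Lower bound (one-sided):
t* = 1.753 (one-sided for 95%)
Lower bound = x̄ - t* · s/√n = 62.8 - 1.753 · 5.8/√16 = 60.26

We are 95% confident that μ ≥ 60.26.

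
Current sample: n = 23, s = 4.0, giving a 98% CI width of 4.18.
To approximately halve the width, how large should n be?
n ≈ 92

CI width ∝ 1/√n
To reduce width by factor 2, need √n to grow by 2 → need 2² = 4 times as many samples.

Current: n = 23, width = 4.18
New: n = 92, width ≈ 1.98

Width reduced by factor of 4.18/1.98 = 2.11.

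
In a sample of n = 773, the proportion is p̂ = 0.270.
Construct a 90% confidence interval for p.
(0.244, 0.296)

Proportion CI:
SE = √(p̂(1-p̂)/n) = √(0.270 · 0.730 / 773) = 0.01597

z* = 1.645
Margin = z* · SE = 1.645 · 0.01597 = 0.0263

CI: 0.270 ± 0.0263 = (0.244, 0.296)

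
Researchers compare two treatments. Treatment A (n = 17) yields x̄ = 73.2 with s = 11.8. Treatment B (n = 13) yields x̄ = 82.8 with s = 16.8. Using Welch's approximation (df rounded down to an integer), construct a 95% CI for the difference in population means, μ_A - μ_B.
(-21.01, 1.81)

Difference: x̄₁ - x̄₂ = -9.60
SE = √(s₁²/n₁ + s₂²/n₂) = √(11.8²/17 + 16.8²/13) = 5.4682
df = 20.57 → 20 (Welch–Satterthwaite, rounded down)
t* = 2.086

CI: -9.60 ± 2.086 · 5.4682 = -9.60 ± 11.41 = (-21.01, 1.81)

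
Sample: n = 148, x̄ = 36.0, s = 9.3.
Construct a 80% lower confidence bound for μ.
μ ≥ 35.35

Lower bound (one-sided):
t* = 0.844 (one-sided for 80%)
Lower bound = x̄ - t* · s/√n = 36.0 - 0.844 · 9.3/√148 = 35.35

We are 80% confident that μ ≥ 35.35.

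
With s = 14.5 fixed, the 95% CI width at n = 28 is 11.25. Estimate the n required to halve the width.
n ≈ 112

CI width ∝ 1/√n
To reduce width by factor 2, need √n to grow by 2 → need 2² = 4 times as many samples.

Current: n = 28, width = 11.25
New: n = 112, width ≈ 5.43

Width reduced by factor of 11.25/5.43 = 2.07.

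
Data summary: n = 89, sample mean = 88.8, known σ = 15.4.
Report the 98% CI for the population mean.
(85.00, 92.60)

z-interval (σ known):
z* = 2.326 for 98% confidence

Margin of error = z* · σ/√n = 2.326 · 15.4/√89 = 3.80

CI: (88.8 - 3.80, 88.8 + 3.80) = (85.00, 92.60)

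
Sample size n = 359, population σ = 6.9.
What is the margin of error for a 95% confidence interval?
Margin of error = 0.71

Margin of error = z* · σ/√n
= 1.960 · 6.9/√359
= 1.960 · 6.9/18.9473
= 0.71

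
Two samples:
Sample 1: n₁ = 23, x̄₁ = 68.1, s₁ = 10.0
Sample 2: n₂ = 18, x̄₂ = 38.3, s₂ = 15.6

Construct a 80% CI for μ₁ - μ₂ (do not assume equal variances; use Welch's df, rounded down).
(24.25, 35.35)

Difference: x̄₁ - x̄₂ = 29.80
SE = √(s₁²/n₁ + s₂²/n₂) = √(10.0²/23 + 15.6²/18) = 4.2270
df = 27.49 → 27 (Welch–Satterthwaite, rounded down)
t* = 1.314

CI: 29.80 ± 1.314 · 4.2270 = 29.80 ± 5.55 = (24.25, 35.35)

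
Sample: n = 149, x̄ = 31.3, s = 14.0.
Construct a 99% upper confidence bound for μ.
μ ≤ 34.00

Upper bound (one-sided):
t* = 2.352 (one-sided for 99%)
Upper bound = x̄ + t* · s/√n = 31.3 + 2.352 · 14.0/√149 = 34.00

We are 99% confident that μ ≤ 34.00.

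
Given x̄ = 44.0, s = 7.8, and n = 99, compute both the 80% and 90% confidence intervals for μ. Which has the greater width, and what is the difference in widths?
90% CI is wider by 0.58

df = 98
80% CI: t* = 1.290, (42.99, 45.01), width = 2 · t* · s/√n = 2.02
90% CI: t* = 1.661, (42.70, 45.30), width = 2 · t* · s/√n = 2.60

The 90% CI is wider by 2.60 - 2.02 = 0.58.
Higher confidence requires a wider interval.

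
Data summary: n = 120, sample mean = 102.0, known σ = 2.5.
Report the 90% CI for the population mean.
(101.62, 102.38)

z-interval (σ known):
z* = 1.645 for 90% confidence

Margin of error = z* · σ/√n = 1.645 · 2.5/√120 = 0.38

CI: (102.0 - 0.38, 102.0 + 0.38) = (101.62, 102.38)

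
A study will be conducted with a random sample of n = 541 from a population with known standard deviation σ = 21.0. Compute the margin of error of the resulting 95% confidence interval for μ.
Margin of error = 1.77

Margin of error = z* · σ/√n
= 1.960 · 21.0/√541
= 1.960 · 21.0/23.2594
= 1.77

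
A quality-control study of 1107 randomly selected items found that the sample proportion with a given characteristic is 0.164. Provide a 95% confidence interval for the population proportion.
(0.142, 0.186)

Proportion CI:
SE = √(p̂(1-p̂)/n) = √(0.164 · 0.836 / 1107) = 0.01113

z* = 1.960
Margin = z* · SE = 1.960 · 0.01113 = 0.0218

CI: 0.164 ± 0.0218 = (0.142, 0.186)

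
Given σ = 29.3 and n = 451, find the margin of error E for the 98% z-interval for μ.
Margin of error = 3.21

Margin of error = z* · σ/√n
= 2.326 · 29.3/√451
= 2.326 · 29.3/21.2368
= 3.21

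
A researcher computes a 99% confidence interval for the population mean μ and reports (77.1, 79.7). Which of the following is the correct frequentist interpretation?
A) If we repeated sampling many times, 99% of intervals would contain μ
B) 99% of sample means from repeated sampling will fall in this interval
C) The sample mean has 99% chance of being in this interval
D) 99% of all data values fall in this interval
A

A) Correct — this is the frequentist long-run coverage interpretation.
B) Wrong — coverage applies to intervals containing μ, not to future x̄ values.
C) Wrong — x̄ is observed and sits in the interval by construction.
D) Wrong — a CI is about the parameter μ, not individual data values.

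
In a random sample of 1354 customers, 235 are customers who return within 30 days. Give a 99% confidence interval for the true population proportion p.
(0.147, 0.200)

Proportion CI:
p̂ = 235/1354 = 0.17356
SE = √(p̂(1-p̂)/n) = √(0.17356 · 0.82644 / 1354) = 0.01029

z* = 2.576
Margin = z* · SE = 2.576 · 0.01029 = 0.0265

CI: 0.17356 ± 0.0265 = (0.147, 0.200)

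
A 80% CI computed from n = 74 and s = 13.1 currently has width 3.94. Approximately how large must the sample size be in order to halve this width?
n ≈ 296

CI width ∝ 1/√n
To reduce width by factor 2, need √n to grow by 2 → need 2² = 4 times as many samples.

Current: n = 74, width = 3.94
New: n = 296, width ≈ 1.96

Width reduced by factor of 3.94/1.96 = 2.01.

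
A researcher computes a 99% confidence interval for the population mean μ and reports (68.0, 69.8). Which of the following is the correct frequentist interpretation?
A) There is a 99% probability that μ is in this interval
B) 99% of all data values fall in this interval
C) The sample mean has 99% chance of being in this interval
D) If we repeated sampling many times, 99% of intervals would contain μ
D

A) Wrong — μ is fixed; the randomness lives in the interval, not in μ.
B) Wrong — a CI is about the parameter μ, not individual data values.
C) Wrong — x̄ is observed and sits in the interval by construction.
D) Correct — this is the frequentist long-run coverage interpretation.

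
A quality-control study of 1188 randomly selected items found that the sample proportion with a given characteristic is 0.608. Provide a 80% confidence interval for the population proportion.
(0.590, 0.626)

Proportion CI:
SE = √(p̂(1-p̂)/n) = √(0.608 · 0.392 / 1188) = 0.01416

z* = 1.282
Margin = z* · SE = 1.282 · 0.01416 = 0.0182

CI: 0.608 ± 0.0182 = (0.590, 0.626)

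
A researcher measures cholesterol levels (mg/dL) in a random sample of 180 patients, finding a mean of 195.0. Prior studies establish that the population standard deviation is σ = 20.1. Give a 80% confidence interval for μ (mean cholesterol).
(193.08, 196.92)

z-interval (σ known):
z* = 1.282 for 80% confidence

Margin of error = z* · σ/√n = 1.282 · 20.1/√180 = 1.92

CI: (195.0 - 1.92, 195.0 + 1.92) = (193.08, 196.92)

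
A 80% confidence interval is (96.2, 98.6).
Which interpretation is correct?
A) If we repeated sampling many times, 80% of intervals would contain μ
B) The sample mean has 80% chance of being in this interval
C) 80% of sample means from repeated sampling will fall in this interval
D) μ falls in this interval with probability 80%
A

A) Correct — this is the frequentist long-run coverage interpretation.
B) Wrong — x̄ is observed and sits in the interval by construction.
C) Wrong — coverage applies to intervals containing μ, not to future x̄ values.
D) Wrong — μ is fixed; the randomness lives in the interval, not in μ.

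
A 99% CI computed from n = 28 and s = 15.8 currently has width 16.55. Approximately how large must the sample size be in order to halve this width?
n ≈ 112

CI width ∝ 1/√n
To reduce width by factor 2, need √n to grow by 2 → need 2² = 4 times as many samples.

Current: n = 28, width = 16.55
New: n = 112, width ≈ 7.83

Width reduced by factor of 16.55/7.83 = 2.11.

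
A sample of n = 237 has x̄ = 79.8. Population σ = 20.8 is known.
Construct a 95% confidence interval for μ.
(77.15, 82.45)

z-interval (σ known):
z* = 1.960 for 95% confidence

Margin of error = z* · σ/√n = 1.960 · 20.8/√237 = 2.65

CI: (79.8 - 2.65, 79.8 + 2.65) = (77.15, 82.45)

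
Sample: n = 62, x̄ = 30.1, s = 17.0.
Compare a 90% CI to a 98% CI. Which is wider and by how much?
98% CI is wider by 3.11

df = 61
90% CI: t* = 1.670, (26.49, 33.71), width = 2 · t* · s/√n = 7.21
98% CI: t* = 2.389, (24.94, 35.26), width = 2 · t* · s/√n = 10.32

The 98% CI is wider by 10.32 - 7.21 = 3.11.
Higher confidence requires a wider interval.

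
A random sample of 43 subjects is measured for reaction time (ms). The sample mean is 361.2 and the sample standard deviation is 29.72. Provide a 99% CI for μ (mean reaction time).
(348.97, 373.43)

t-interval (σ unknown):
df = n - 1 = 42
t* = 2.698 for 99% confidence

Margin of error = t* · s/√n = 2.698 · 29.72/√43 = 12.23

CI: (348.97, 373.43)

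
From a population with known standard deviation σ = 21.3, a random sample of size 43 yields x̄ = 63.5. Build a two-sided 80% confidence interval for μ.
(59.34, 67.66)

z-interval (σ known):
z* = 1.282 for 80% confidence

Margin of error = z* · σ/√n = 1.282 · 21.3/√43 = 4.16

CI: (63.5 - 4.16, 63.5 + 4.16) = (59.34, 67.66)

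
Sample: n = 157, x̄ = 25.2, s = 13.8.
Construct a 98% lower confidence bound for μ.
μ ≥ 22.92

Lower bound (one-sided):
t* = 2.071 (one-sided for 98%)
Lower bound = x̄ - t* · s/√n = 25.2 - 2.071 · 13.8/√157 = 22.92

We are 98% confident that μ ≥ 22.92.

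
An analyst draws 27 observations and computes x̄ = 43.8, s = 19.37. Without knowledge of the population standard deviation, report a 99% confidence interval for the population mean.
(33.44, 54.16)

t-interval (σ unknown):
df = n - 1 = 26
t* = 2.779 for 99% confidence

Margin of error = t* · s/√n = 2.779 · 19.37/√27 = 10.36

CI: (33.44, 54.16)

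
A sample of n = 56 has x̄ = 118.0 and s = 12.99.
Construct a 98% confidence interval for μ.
(113.84, 122.16)

t-interval (σ unknown):
df = n - 1 = 55
t* = 2.396 for 98% confidence

Margin of error = t* · s/√n = 2.396 · 12.99/√56 = 4.16

CI: (113.84, 122.16)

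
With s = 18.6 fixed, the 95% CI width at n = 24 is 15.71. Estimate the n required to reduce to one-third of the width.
n ≈ 216

CI width ∝ 1/√n
To reduce width by factor 3, need √n to grow by 3 → need 3² = 9 times as many samples.

Current: n = 24, width = 15.71
New: n = 216, width ≈ 4.99

Width reduced by factor of 15.71/4.99 = 3.15.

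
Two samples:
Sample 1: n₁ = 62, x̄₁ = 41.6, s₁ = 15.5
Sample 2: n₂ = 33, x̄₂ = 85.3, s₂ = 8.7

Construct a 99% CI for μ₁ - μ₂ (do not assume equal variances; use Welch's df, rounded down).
(-50.23, -37.17)

Difference: x̄₁ - x̄₂ = -43.70
SE = √(s₁²/n₁ + s₂²/n₂) = √(15.5²/62 + 8.7²/33) = 2.4837
df = 92.68 → 92 (Welch–Satterthwaite, rounded down)
t* = 2.630

CI: -43.70 ± 2.630 · 2.4837 = -43.70 ± 6.53 = (-50.23, -37.17)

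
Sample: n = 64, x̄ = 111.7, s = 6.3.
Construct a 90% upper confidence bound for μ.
μ ≤ 112.72

Upper bound (one-sided):
t* = 1.295 (one-sided for 90%)
Upper bound = x̄ + t* · s/√n = 111.7 + 1.295 · 6.3/√64 = 112.72

We are 90% confident that μ ≤ 112.72.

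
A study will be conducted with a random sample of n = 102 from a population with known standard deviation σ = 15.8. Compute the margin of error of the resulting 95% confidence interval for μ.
Margin of error = 3.07

Margin of error = z* · σ/√n
= 1.960 · 15.8/√102
= 1.960 · 15.8/10.0995
= 3.07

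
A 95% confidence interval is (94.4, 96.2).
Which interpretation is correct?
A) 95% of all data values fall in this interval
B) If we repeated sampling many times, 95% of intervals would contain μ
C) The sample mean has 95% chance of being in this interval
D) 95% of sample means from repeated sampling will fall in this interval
B

A) Wrong — a CI is about the parameter μ, not individual data values.
B) Correct — this is the frequentist long-run coverage interpretation.
C) Wrong — x̄ is observed and sits in the interval by construction.
D) Wrong — coverage applies to intervals containing μ, not to future x̄ values.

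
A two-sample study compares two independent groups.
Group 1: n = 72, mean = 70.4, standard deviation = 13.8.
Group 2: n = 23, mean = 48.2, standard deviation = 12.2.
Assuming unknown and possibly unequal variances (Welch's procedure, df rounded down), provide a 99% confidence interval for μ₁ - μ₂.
(14.04, 30.36)

Difference: x̄₁ - x̄₂ = 22.20
SE = √(s₁²/n₁ + s₂²/n₂) = √(13.8²/72 + 12.2²/23) = 3.0193
df = 41.51 → 41 (Welch–Satterthwaite, rounded down)
t* = 2.701

CI: 22.20 ± 2.701 · 3.0193 = 22.20 ± 8.16 = (14.04, 30.36)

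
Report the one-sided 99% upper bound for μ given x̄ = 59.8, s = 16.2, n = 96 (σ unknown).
μ ≤ 63.71

Upper bound (one-sided):
t* = 2.366 (one-sided for 99%)
Upper bound = x̄ + t* · s/√n = 59.8 + 2.366 · 16.2/√96 = 63.71

We are 99% confident that μ ≤ 63.71.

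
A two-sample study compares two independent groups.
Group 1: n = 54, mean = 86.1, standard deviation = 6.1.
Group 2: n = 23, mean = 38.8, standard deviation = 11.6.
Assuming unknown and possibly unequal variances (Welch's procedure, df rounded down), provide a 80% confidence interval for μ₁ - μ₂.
(43.94, 50.66)

Difference: x̄₁ - x̄₂ = 47.30
SE = √(s₁²/n₁ + s₂²/n₂) = √(6.1²/54 + 11.6²/23) = 2.5572
df = 27.33 → 27 (Welch–Satterthwaite, rounded down)
t* = 1.314

CI: 47.30 ± 1.314 · 2.5572 = 47.30 ± 3.36 = (43.94, 50.66)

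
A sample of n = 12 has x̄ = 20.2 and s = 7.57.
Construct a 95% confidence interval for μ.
(15.39, 25.01)

t-interval (σ unknown):
df = n - 1 = 11
t* = 2.201 for 95% confidence

Margin of error = t* · s/√n = 2.201 · 7.57/√12 = 4.81

CI: (15.39, 25.01)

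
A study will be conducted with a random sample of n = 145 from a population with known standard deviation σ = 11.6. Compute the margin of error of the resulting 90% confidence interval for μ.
Margin of error = 1.58

Margin of error = z* · σ/√n
= 1.645 · 11.6/√145
= 1.645 · 11.6/12.0416
= 1.58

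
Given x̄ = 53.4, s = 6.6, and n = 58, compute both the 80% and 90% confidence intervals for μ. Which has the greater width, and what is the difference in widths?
90% CI is wider by 0.65

df = 57
80% CI: t* = 1.297, (52.28, 54.52), width = 2 · t* · s/√n = 2.25
90% CI: t* = 1.672, (51.95, 54.85), width = 2 · t* · s/√n = 2.90

The 90% CI is wider by 2.90 - 2.25 = 0.65.
Higher confidence requires a wider interval.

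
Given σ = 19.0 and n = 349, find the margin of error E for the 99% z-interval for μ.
Margin of error = 2.62

Margin of error = z* · σ/√n
= 2.576 · 19.0/√349
= 2.576 · 19.0/18.6815
= 2.62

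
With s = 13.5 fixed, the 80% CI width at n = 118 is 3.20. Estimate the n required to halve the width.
n ≈ 472

CI width ∝ 1/√n
To reduce width by factor 2, need √n to grow by 2 → need 2² = 4 times as many samples.

Current: n = 118, width = 3.20
New: n = 472, width ≈ 1.59

Width reduced by factor of 3.20/1.59 = 2.01.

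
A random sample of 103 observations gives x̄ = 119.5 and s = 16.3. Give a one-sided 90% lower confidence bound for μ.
μ ≥ 117.43

Lower bound (one-sided):
t* = 1.290 (one-sided for 90%)
Lower bound = x̄ - t* · s/√n = 119.5 - 1.290 · 16.3/√103 = 117.43

We are 90% confident that μ ≥ 117.43.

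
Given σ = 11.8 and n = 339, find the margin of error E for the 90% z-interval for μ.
Margin of error = 1.05

Margin of error = z* · σ/√n
= 1.645 · 11.8/√339
= 1.645 · 11.8/18.4120
= 1.05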